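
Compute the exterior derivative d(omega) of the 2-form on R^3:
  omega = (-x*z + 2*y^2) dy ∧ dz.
d(omega) = (-z) dx ∧ dy ∧ dz

For a 2-form omega = sum_{i<j} g_{ij} dx_i ∧ dx_j, the exterior derivative is
  d(omega) = sum_{i<j} d(g_{ij}) ∧ dx_i ∧ dx_j = sum_{i<j, k} (∂g_{ij}/∂x_k) dx_k ∧ dx_i ∧ dx_j.
Expand each term, using dx_k ∧ dx_i ∧ dx_j = sgn(permutation) dx_{(a)} ∧ dx_{(b)} ∧ dx_{(c)} with (a < b < c) sorted:
  d(-x*z + 2*y^2) includes (∂/∂x)(-x*z + 2*y^2) dx = (-z) dx, which multiplied by dy ∧ dz gives (-z) dx ∧ dy ∧ dz
Collecting like 3-forms: d(omega) = (-z) dx ∧ dy ∧ dz.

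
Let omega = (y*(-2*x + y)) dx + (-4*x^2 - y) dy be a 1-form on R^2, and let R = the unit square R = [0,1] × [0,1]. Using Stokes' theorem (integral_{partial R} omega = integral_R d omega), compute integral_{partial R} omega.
integral_(partial R) omega = -4

Stokes: integral_partial_R omega = integral_R d omega with d omega = (∂Q/∂x - ∂P/∂y) dx ∧ dy.
  ∂Q/∂x = -8*x
  ∂P/∂y = -2*x + 2*y
  integrand = ∂Q/∂x - ∂P/∂y = -6*x - 2*y.
Integrating over R: integral_0^1 integral_0^1 (-6*x - 2*y) dx dy = -4.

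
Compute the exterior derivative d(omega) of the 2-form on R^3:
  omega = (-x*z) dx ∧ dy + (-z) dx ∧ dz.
d(omega) = (-x) dx ∧ dy ∧ dz

For a 2-form omega = sum_{i<j} g_{ij} dx_i ∧ dx_j, the exterior derivative is
  d(omega) = sum_{i<j} d(g_{ij}) ∧ dx_i ∧ dx_j = sum_{i<j, k} (∂g_{ij}/∂x_k) dx_k ∧ dx_i ∧ dx_j.
Expand each term, using dx_k ∧ dx_i ∧ dx_j = sgn(permutation) dx_{(a)} ∧ dx_{(b)} ∧ dx_{(c)} with (a < b < c) sorted:
  d(-x*z) includes (∂/∂z)(-x*z) dz = (-x) dz, which multiplied by dx ∧ dy gives (-x) dx ∧ dy ∧ dz
Collecting like 3-forms: d(omega) = (-x) dx ∧ dy ∧ dz.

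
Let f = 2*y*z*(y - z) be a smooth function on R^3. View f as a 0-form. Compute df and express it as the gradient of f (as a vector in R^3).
df = (0) dx + (2*z*(2*y - z)) dy + (2*y*(y - 2*z)) dz; grad f = (0, 2*z*(2*y - z), 2*y*(y - 2*z))

For a 0-form f, d f = (∂f/∂x) dx + (∂f/∂y) dy + (∂f/∂z) dz. The components of the vector representation are exactly the entries of grad f in Cartesian coordinates:
  ∂f/∂x = 0
  ∂f/∂y = 2*z*(2*y - z)
  ∂f/∂z = 2*y*(y - 2*z).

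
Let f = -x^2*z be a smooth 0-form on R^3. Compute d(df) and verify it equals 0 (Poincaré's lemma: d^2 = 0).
d(df) = 0

Step 1: df = sum_i (∂f/∂x_i) dx_i = (-2*x*z) dx + (0) dy + (-x^2) dz.
Step 2: Apply d again. Using the 1-form formula, the coefficient of dx ∧ dy in d(df) is ∂^2 f/∂x ∂y - ∂^2 f/∂y ∂x = (0) - (0) = 0 (equality of mixed partials for smooth f).
Similarly for dx ∧ dz and dy ∧ dz — all coefficients vanish. So d(df) = 0.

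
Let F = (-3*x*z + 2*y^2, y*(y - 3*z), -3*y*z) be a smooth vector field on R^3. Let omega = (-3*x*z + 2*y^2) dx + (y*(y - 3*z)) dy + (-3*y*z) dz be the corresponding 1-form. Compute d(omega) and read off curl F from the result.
d(omega) = (3*y - 3*z) dy ∧ dz + (-3*x) dz ∧ dx + (-4*y) dx ∧ dy; curl F = (3*y - 3*z, -3*x, -4*y)

d omega = sum_{i<j} (∂f_j/∂x_i - ∂f_i/∂x_j) dx_i ∧ dx_j. Under the identification (dy ∧ dz, dz ∧ dx, dx ∧ dy) ↔ (e_x, e_y, e_z), the coefficients are exactly the components of curl F. Compute:
  ∂R/∂y - ∂Q/∂z = (-3*z) - (-3*y) = 3*y - 3*z
  ∂P/∂z - ∂R/∂x = (-3*x) - (0) = -3*x
  ∂Q/∂x - ∂P/∂y = (0) - (4*y) = -4*y.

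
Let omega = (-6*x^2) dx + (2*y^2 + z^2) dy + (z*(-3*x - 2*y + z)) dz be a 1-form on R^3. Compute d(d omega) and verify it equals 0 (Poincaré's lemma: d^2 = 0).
d(d omega) = 0

Step 1: d omega = sum_{i<j} (∂f_j/∂x_i - ∂f_i/∂x_j) dx_i ∧ dx_j:
  coeff of dx ∧ dy: 0
  coeff of dx ∧ dz: -3*z
  coeff of dy ∧ dz: -4*z
Step 2: Apply d again to each 2-form coefficient. The only possible 3-form in R^3 is dx ∧ dy ∧ dz, with coefficient
  ∂(coeff of dy∧dz)/∂x - ∂(coeff of dx∧dz)/∂y + ∂(coeff of dx∧dy)/∂z
  = ∂/∂x (-4*z) - ∂/∂y (-3*z) + ∂/∂z (0).
Each of these terms simplifies to sums of mixed partials that cancel in pairs. The result is 0 (by equality of mixed partials for smooth functions — Schwarz / Clairaut).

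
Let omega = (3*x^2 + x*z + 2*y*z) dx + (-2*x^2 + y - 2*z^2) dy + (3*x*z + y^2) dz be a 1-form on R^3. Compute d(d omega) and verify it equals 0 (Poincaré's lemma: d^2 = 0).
d(d omega) = 0

Step 1: d omega = sum_{i<j} (∂f_j/∂x_i - ∂f_i/∂x_j) dx_i ∧ dx_j:
  coeff of dx ∧ dy: -4*x - 2*z
  coeff of dx ∧ dz: -x - 2*y + 3*z
  coeff of dy ∧ dz: 2*y + 4*z
Step 2: Apply d again to each 2-form coefficient. The only possible 3-form in R^3 is dx ∧ dy ∧ dz, with coefficient
  ∂(coeff of dy∧dz)/∂x - ∂(coeff of dx∧dz)/∂y + ∂(coeff of dx∧dy)/∂z
  = ∂/∂x (2*y + 4*z) - ∂/∂y (-x - 2*y + 3*z) + ∂/∂z (-4*x - 2*z).
Each of these terms simplifies to sums of mixed partials that cancel in pairs. The result is 0 (by equality of mixed partials for smooth functions — Schwarz / Clairaut).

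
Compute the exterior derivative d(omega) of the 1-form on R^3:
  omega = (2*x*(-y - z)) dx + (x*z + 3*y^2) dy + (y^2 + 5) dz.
d(omega) = (2*x + z) dx ∧ dy + (2*x) dx ∧ dz + (-x + 2*y) dy ∧ dz

For a 1-form omega = sum_i f_i dx_i, the exterior derivative is
  d(omega) = sum_{i < j} (∂f_j/∂x_i - ∂f_i/∂x_j) dx_i ∧ dx_j.
  coefficient of dx ∧ dy: ∂f_2/∂x - ∂f_1/∂y = ∂(x*z + 3*y^2)/∂x - ∂(2*x*(-y - z))/∂y = 2*x + z
  coefficient of dx ∧ dz: ∂f_3/∂x - ∂f_1/∂z = ∂(y^2 + 5)/∂x - ∂(2*x*(-y - z))/∂z = 2*x
  coefficient of dy ∧ dz: ∂f_3/∂y - ∂f_2/∂z = ∂(y^2 + 5)/∂y - ∂(x*z + 3*y^2)/∂z = -x + 2*y
Assembling: d(omega) = (2*x + z) dx ∧ dy + (2*x) dx ∧ dz + (-x + 2*y) dy ∧ dz.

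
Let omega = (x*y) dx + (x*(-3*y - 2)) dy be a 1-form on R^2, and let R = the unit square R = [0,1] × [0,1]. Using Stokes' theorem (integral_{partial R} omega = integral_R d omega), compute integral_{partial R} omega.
integral_(partial R) omega = -4

Stokes: integral_partial_R omega = integral_R d omega with d omega = (∂Q/∂x - ∂P/∂y) dx ∧ dy.
  ∂Q/∂x = -3*y - 2
  ∂P/∂y = x
  integrand = ∂Q/∂x - ∂P/∂y = -x - 3*y - 2.
Integrating over R: integral_0^1 integral_0^1 (-x - 3*y - 2) dx dy = -4.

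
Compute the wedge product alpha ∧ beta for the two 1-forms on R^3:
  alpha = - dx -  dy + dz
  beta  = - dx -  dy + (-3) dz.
alpha ∧ beta = (4) dx ∧ dz + (4) dy ∧ dz

Distribute the wedge, using dx_i ∧ dx_j = -dx_j ∧ dx_i and dx_i ∧ dx_i = 0. For each pair (i, j) with i < j, the coefficient of dx_i ∧ dx_j in alpha ∧ beta is (alpha_i * beta_j - alpha_j * beta_i). Collecting: alpha ∧ beta = (4) dx ∧ dz + (4) dy ∧ dz.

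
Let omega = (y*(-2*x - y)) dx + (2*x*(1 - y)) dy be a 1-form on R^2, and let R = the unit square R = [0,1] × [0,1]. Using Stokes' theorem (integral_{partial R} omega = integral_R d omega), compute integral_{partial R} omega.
integral_(partial R) omega = 3

Stokes: integral_partial_R omega = integral_R d omega with d omega = (∂Q/∂x - ∂P/∂y) dx ∧ dy.
  ∂Q/∂x = 2 - 2*y
  ∂P/∂y = -2*x - 2*y
  integrand = ∂Q/∂x - ∂P/∂y = 2*x + 2.
Integrating over R: integral_0^1 integral_0^1 (2*x + 2) dx dy = 3.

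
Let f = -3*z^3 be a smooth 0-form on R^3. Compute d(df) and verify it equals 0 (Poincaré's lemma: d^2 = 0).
d(df) = 0

Step 1: df = sum_i (∂f/∂x_i) dx_i = (0) dx + (0) dy + (-9*z^2) dz.
Step 2: Apply d again. Using the 1-form formula, the coefficient of dx ∧ dy in d(df) is ∂^2 f/∂x ∂y - ∂^2 f/∂y ∂x = (0) - (0) = 0 (equality of mixed partials for smooth f).
Similarly for dx ∧ dz and dy ∧ dz — all coefficients vanish. So d(df) = 0.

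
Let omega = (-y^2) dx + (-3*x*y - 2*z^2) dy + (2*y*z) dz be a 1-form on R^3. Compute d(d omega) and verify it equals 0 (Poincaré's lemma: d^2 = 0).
d(d omega) = 0

Step 1: d omega = sum_{i<j} (∂f_j/∂x_i - ∂f_i/∂x_j) dx_i ∧ dx_j:
  coeff of dx ∧ dy: -y
  coeff of dx ∧ dz: 0
  coeff of dy ∧ dz: 6*z
Step 2: Apply d again to each 2-form coefficient. The only possible 3-form in R^3 is dx ∧ dy ∧ dz, with coefficient
  ∂(coeff of dy∧dz)/∂x - ∂(coeff of dx∧dz)/∂y + ∂(coeff of dx∧dy)/∂z
  = ∂/∂x (6*z) - ∂/∂y (0) + ∂/∂z (-y).
Each of these terms simplifies to sums of mixed partials that cancel in pairs. The result is 0 (by equality of mixed partials for smooth functions — Schwarz / Clairaut).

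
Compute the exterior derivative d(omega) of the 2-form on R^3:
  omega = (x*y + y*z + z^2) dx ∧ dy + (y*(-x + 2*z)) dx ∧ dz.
d(omega) = (x + y) dx ∧ dy ∧ dz

For a 2-form omega = sum_{i<j} g_{ij} dx_i ∧ dx_j, the exterior derivative is
  d(omega) = sum_{i<j} d(g_{ij}) ∧ dx_i ∧ dx_j = sum_{i<j, k} (∂g_{ij}/∂x_k) dx_k ∧ dx_i ∧ dx_j.
Expand each term, using dx_k ∧ dx_i ∧ dx_j = sgn(permutation) dx_{(a)} ∧ dx_{(b)} ∧ dx_{(c)} with (a < b < c) sorted:
  d(x*y + y*z + z^2) includes (∂/∂z)(x*y + y*z + z^2) dz = (y + 2*z) dz, which multiplied by dx ∧ dy gives (y + 2*z) dx ∧ dy ∧ dz
  d(y*(-x + 2*z)) includes (∂/∂y)(y*(-x + 2*z)) dy = (-x + 2*z) dy, which multiplied by dx ∧ dz gives (x - 2*z) dx ∧ dy ∧ dz
Collecting like 3-forms: d(omega) = (x + y) dx ∧ dy ∧ dz.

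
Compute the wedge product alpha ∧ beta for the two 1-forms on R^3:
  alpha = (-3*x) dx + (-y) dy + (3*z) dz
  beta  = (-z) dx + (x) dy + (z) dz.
alpha ∧ beta = (-3*x^2 - y*z) dx ∧ dy + (3*z*(-x + z)) dx ∧ dz + (-z*(3*x + y)) dy ∧ dz

Distribute the wedge, using dx_i ∧ dx_j = -dx_j ∧ dx_i and dx_i ∧ dx_i = 0. For each pair (i, j) with i < j, the coefficient of dx_i ∧ dx_j in alpha ∧ beta is (alpha_i * beta_j - alpha_j * beta_i). Collecting: alpha ∧ beta = (-3*x^2 - y*z) dx ∧ dy + (3*z*(-x + z)) dx ∧ dz + (-z*(3*x + y)) dy ∧ dz.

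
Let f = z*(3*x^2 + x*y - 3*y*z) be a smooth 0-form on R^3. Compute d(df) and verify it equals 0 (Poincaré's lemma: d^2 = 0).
d(df) = 0

Step 1: df = sum_i (∂f/∂x_i) dx_i = (z*(6*x + y)) dx + (z*(x - 3*z)) dy + (3*x^2 + x*y - 6*y*z) dz.
Step 2: Apply d again. Using the 1-form formula, the coefficient of dx ∧ dy in d(df) is ∂^2 f/∂x ∂y - ∂^2 f/∂y ∂x = (z) - (z) = 0 (equality of mixed partials for smooth f).
Similarly for dx ∧ dz and dy ∧ dz — all coefficients vanish. So d(df) = 0.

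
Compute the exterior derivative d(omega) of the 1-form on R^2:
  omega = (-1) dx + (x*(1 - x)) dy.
d(omega) = (1 - 2*x) dx ∧ dy

For a 1-form omega = sum_i f_i dx_i, the exterior derivative is
  d(omega) = sum_{i < j} (∂f_j/∂x_i - ∂f_i/∂x_j) dx_i ∧ dx_j.
  coefficient of dx ∧ dy: ∂f_2/∂x - ∂f_1/∂y = ∂(x*(1 - x))/∂x - ∂(-1)/∂y = 1 - 2*x
Assembling: d(omega) = (1 - 2*x) dx ∧ dy.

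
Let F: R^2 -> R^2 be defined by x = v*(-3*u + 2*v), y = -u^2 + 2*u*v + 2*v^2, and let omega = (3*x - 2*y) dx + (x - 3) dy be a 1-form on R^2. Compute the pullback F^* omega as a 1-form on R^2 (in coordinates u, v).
F^* omega = (29*u*v^2 + 6*u - 2*v^3 - 6*v) du + (-6*u^3 + 41*u^2*v - 66*u*v^2 - 6*u + 16*v^3 - 12*v) dv

Using F^*(f dg) = (f ∘ F) d(g ∘ F), substitute each coordinate x_i by F_i(u, v) in f_i, and replace dx_i by d F_i = (∂F_i/∂u) du + (∂F_i/∂v) dv.
  For the x component: f_1(F) = 2*u^2 - 13*u*v + 2*v^2; d F_1 = (-3*v) du + (-3*u + 4*v) dv
  For the y component: f_2(F) = -3*u*v + 2*v^2 - 3; d F_2 = (-2*u + 2*v) du + (2*u + 4*v) dv
Combining and collecting du, dv coefficients:
  coeff of du: 29*u*v^2 + 6*u - 2*v^3 - 6*v
  coeff of dv: -6*u^3 + 41*u^2*v - 66*u*v^2 - 6*u + 16*v^3 - 12*v
F^* omega = (29*u*v^2 + 6*u - 2*v^3 - 6*v) du + (-6*u^3 + 41*u^2*v - 66*u*v^2 - 6*u + 16*v^3 - 12*v) dv.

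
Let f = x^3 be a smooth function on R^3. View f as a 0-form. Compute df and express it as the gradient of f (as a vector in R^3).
df = (3*x^2) dx + (0) dy + (0) dz; grad f = (3*x^2, 0, 0)

For a 0-form f, d f = (∂f/∂x) dx + (∂f/∂y) dy + (∂f/∂z) dz. The components of the vector representation are exactly the entries of grad f in Cartesian coordinates:
  ∂f/∂x = 3*x^2
  ∂f/∂y = 0
  ∂f/∂z = 0.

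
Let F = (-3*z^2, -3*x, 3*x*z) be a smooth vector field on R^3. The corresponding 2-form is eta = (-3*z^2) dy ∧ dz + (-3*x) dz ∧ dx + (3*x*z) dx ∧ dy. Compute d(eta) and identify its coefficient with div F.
d(eta) = (3*x) dx ∧ dy ∧ dz; div F = 3*x

For a 2-form in R^3 of the form above, applying d gives a 3-form with coefficient ∂P/∂x + ∂Q/∂y + ∂R/∂z:
  ∂P/∂x = 0
  ∂Q/∂y = 0
  ∂R/∂z = 3*x
Sum = 3*x, which is exactly div F.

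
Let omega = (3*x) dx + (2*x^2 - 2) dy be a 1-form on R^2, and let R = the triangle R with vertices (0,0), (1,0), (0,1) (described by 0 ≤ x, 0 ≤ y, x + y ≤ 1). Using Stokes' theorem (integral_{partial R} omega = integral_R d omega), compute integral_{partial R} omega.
integral_(partial R) omega = 2/3

Stokes: integral_partial_R omega = integral_R d omega with d omega = (∂Q/∂x - ∂P/∂y) dx ∧ dy.
  ∂Q/∂x = 4*x
  ∂P/∂y = 0
  integrand = ∂Q/∂x - ∂P/∂y = 4*x.
Integrating over R: integral_0^1 integral_0^{1-x} (4*x) dy dx = 2/3.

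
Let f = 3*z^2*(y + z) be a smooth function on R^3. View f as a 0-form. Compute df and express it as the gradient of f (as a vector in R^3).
df = (0) dx + (3*z^2) dy + (3*z*(2*y + 3*z)) dz; grad f = (0, 3*z^2, 3*z*(2*y + 3*z))

For a 0-form f, d f = (∂f/∂x) dx + (∂f/∂y) dy + (∂f/∂z) dz. The components of the vector representation are exactly the entries of grad f in Cartesian coordinates:
  ∂f/∂x = 0
  ∂f/∂y = 3*z^2
  ∂f/∂z = 3*z*(2*y + 3*z).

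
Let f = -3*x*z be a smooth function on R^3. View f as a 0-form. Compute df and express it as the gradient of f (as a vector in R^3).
df = (-3*z) dx + (0) dy + (-3*x) dz; grad f = (-3*z, 0, -3*x)

For a 0-form f, d f = (∂f/∂x) dx + (∂f/∂y) dy + (∂f/∂z) dz. The components of the vector representation are exactly the entries of grad f in Cartesian coordinates:
  ∂f/∂x = -3*z
  ∂f/∂y = 0
  ∂f/∂z = -3*x.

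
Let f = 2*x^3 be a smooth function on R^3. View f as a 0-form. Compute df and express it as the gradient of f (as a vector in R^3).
df = (6*x^2) dx + (0) dy + (0) dz; grad f = (6*x^2, 0, 0)

For a 0-form f, d f = (∂f/∂x) dx + (∂f/∂y) dy + (∂f/∂z) dz. The components of the vector representation are exactly the entries of grad f in Cartesian coordinates:
  ∂f/∂x = 6*x^2
  ∂f/∂y = 0
  ∂f/∂z = 0.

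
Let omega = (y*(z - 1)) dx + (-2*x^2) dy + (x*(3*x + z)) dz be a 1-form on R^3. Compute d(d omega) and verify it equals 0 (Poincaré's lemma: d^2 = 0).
d(d omega) = 0

Step 1: d omega = sum_{i<j} (∂f_j/∂x_i - ∂f_i/∂x_j) dx_i ∧ dx_j:
  coeff of dx ∧ dy: -4*x - z + 1
  coeff of dx ∧ dz: 6*x - y + z
  coeff of dy ∧ dz: 0
Step 2: Apply d again to each 2-form coefficient. The only possible 3-form in R^3 is dx ∧ dy ∧ dz, with coefficient
  ∂(coeff of dy∧dz)/∂x - ∂(coeff of dx∧dz)/∂y + ∂(coeff of dx∧dy)/∂z
  = ∂/∂x (0) - ∂/∂y (6*x - y + z) + ∂/∂z (-4*x - z + 1).
Each of these terms simplifies to sums of mixed partials that cancel in pairs. The result is 0 (by equality of mixed partials for smooth functions — Schwarz / Clairaut).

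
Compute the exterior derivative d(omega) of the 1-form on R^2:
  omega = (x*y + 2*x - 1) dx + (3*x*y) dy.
d(omega) = (-x + 3*y) dx ∧ dy

For a 1-form omega = sum_i f_i dx_i, the exterior derivative is
  d(omega) = sum_{i < j} (∂f_j/∂x_i - ∂f_i/∂x_j) dx_i ∧ dx_j.
  coefficient of dx ∧ dy: ∂f_2/∂x - ∂f_1/∂y = ∂(3*x*y)/∂x - ∂(x*y + 2*x - 1)/∂y = -x + 3*y
Assembling: d(omega) = (-x + 3*y) dx ∧ dy.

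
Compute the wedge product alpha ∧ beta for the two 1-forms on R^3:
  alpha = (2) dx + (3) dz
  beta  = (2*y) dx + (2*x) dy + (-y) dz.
alpha ∧ beta = (4*x) dx ∧ dy + (-8*y) dx ∧ dz + (-6*x) dy ∧ dz

Distribute the wedge, using dx_i ∧ dx_j = -dx_j ∧ dx_i and dx_i ∧ dx_i = 0. For each pair (i, j) with i < j, the coefficient of dx_i ∧ dx_j in alpha ∧ beta is (alpha_i * beta_j - alpha_j * beta_i). Collecting: alpha ∧ beta = (4*x) dx ∧ dy + (-8*y) dx ∧ dz + (-6*x) dy ∧ dz.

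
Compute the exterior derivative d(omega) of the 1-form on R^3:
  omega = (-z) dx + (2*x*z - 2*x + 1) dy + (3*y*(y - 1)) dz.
d(omega) = (2*z - 2) dx ∧ dy + (1) dx ∧ dz + (-2*x + 6*y - 3) dy ∧ dz

For a 1-form omega = sum_i f_i dx_i, the exterior derivative is
  d(omega) = sum_{i < j} (∂f_j/∂x_i - ∂f_i/∂x_j) dx_i ∧ dx_j.
  coefficient of dx ∧ dy: ∂f_2/∂x - ∂f_1/∂y = ∂(2*x*z - 2*x + 1)/∂x - ∂(-z)/∂y = 2*z - 2
  coefficient of dx ∧ dz: ∂f_3/∂x - ∂f_1/∂z = ∂(3*y*(y - 1))/∂x - ∂(-z)/∂z = 1
  coefficient of dy ∧ dz: ∂f_3/∂y - ∂f_2/∂z = ∂(3*y*(y - 1))/∂y - ∂(2*x*z - 2*x + 1)/∂z = -2*x + 6*y - 3
Assembling: d(omega) = (2*z - 2) dx ∧ dy + (1) dx ∧ dz + (-2*x + 6*y - 3) dy ∧ dz.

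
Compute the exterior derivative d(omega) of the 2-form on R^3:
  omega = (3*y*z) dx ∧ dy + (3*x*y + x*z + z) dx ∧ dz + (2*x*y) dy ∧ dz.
d(omega) = (-3*x + 5*y) dx ∧ dy ∧ dz

For a 2-form omega = sum_{i<j} g_{ij} dx_i ∧ dx_j, the exterior derivative is
  d(omega) = sum_{i<j} d(g_{ij}) ∧ dx_i ∧ dx_j = sum_{i<j, k} (∂g_{ij}/∂x_k) dx_k ∧ dx_i ∧ dx_j.
Expand each term, using dx_k ∧ dx_i ∧ dx_j = sgn(permutation) dx_{(a)} ∧ dx_{(b)} ∧ dx_{(c)} with (a < b < c) sorted:
  d(3*y*z) includes (∂/∂z)(3*y*z) dz = (3*y) dz, which multiplied by dx ∧ dy gives (3*y) dx ∧ dy ∧ dz
  d(3*x*y + x*z + z) includes (∂/∂y)(3*x*y + x*z + z) dy = (3*x) dy, which multiplied by dx ∧ dz gives (-3*x) dx ∧ dy ∧ dz
  d(2*x*y) includes (∂/∂x)(2*x*y) dx = (2*y) dx, which multiplied by dy ∧ dz gives (2*y) dx ∧ dy ∧ dz
Collecting like 3-forms: d(omega) = (-3*x + 5*y) dx ∧ dy ∧ dz.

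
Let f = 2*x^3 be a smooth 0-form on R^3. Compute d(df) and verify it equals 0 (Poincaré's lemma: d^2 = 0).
d(df) = 0

Step 1: df = sum_i (∂f/∂x_i) dx_i = (6*x^2) dx + (0) dy + (0) dz.
Step 2: Apply d again. Using the 1-form formula, the coefficient of dx ∧ dy in d(df) is ∂^2 f/∂x ∂y - ∂^2 f/∂y ∂x = (0) - (0) = 0 (equality of mixed partials for smooth f).
Similarly for dx ∧ dz and dy ∧ dz — all coefficients vanish. So d(df) = 0.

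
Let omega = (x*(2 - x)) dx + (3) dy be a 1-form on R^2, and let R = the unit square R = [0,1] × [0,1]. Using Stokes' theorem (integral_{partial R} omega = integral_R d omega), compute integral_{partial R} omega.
integral_(partial R) omega = 0

Stokes: integral_partial_R omega = integral_R d omega with d omega = (∂Q/∂x - ∂P/∂y) dx ∧ dy.
  ∂Q/∂x = 0
  ∂P/∂y = 0
  integrand = ∂Q/∂x - ∂P/∂y = 0.
Integrating over R: integral_0^1 integral_0^1 (0) dx dy = 0.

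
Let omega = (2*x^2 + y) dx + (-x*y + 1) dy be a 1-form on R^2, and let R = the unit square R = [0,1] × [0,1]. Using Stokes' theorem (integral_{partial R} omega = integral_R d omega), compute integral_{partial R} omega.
integral_(partial R) omega = -3/2

Stokes: integral_partial_R omega = integral_R d omega with d omega = (∂Q/∂x - ∂P/∂y) dx ∧ dy.
  ∂Q/∂x = -y
  ∂P/∂y = 1
  integrand = ∂Q/∂x - ∂P/∂y = -y - 1.
Integrating over R: integral_0^1 integral_0^1 (-y - 1) dx dy = -3/2.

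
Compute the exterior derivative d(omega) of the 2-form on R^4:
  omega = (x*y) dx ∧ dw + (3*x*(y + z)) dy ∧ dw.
d(omega) = (-x + 3*y + 3*z) dx ∧ dy ∧ dw + (-3*x) dy ∧ dz ∧ dw

For a 2-form omega = sum_{i<j} g_{ij} dx_i ∧ dx_j, the exterior derivative is
  d(omega) = sum_{i<j} d(g_{ij}) ∧ dx_i ∧ dx_j = sum_{i<j, k} (∂g_{ij}/∂x_k) dx_k ∧ dx_i ∧ dx_j.
Expand each term, using dx_k ∧ dx_i ∧ dx_j = sgn(permutation) dx_{(a)} ∧ dx_{(b)} ∧ dx_{(c)} with (a < b < c) sorted:
  d(x*y) includes (∂/∂y)(x*y) dy = (x) dy, which multiplied by dx ∧ dw gives (-x) dx ∧ dy ∧ dw
  d(3*x*(y + z)) includes (∂/∂x)(3*x*(y + z)) dx = (3*y + 3*z) dx, which multiplied by dy ∧ dw gives (3*y + 3*z) dx ∧ dy ∧ dw
  d(3*x*(y + z)) includes (∂/∂z)(3*x*(y + z)) dz = (3*x) dz, which multiplied by dy ∧ dw gives (-3*x) dy ∧ dz ∧ dw
Collecting like 3-forms: d(omega) = (-x + 3*y + 3*z) dx ∧ dy ∧ dw + (-3*x) dy ∧ dz ∧ dw.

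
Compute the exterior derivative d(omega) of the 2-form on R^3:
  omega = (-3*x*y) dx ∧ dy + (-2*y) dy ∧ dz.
d(omega) = 0

For a 2-form omega = sum_{i<j} g_{ij} dx_i ∧ dx_j, the exterior derivative is
  d(omega) = sum_{i<j} d(g_{ij}) ∧ dx_i ∧ dx_j = sum_{i<j, k} (∂g_{ij}/∂x_k) dx_k ∧ dx_i ∧ dx_j.
Expand each term, using dx_k ∧ dx_i ∧ dx_j = sgn(permutation) dx_{(a)} ∧ dx_{(b)} ∧ dx_{(c)} with (a < b < c) sorted:

Collecting like 3-forms: d(omega) = 0.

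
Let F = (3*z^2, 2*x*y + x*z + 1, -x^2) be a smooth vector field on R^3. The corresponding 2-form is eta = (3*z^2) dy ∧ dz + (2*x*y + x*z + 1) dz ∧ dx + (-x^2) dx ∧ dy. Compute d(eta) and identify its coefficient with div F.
d(eta) = (2*x) dx ∧ dy ∧ dz; div F = 2*x

For a 2-form in R^3 of the form above, applying d gives a 3-form with coefficient ∂P/∂x + ∂Q/∂y + ∂R/∂z:
  ∂P/∂x = 0
  ∂Q/∂y = 2*x
  ∂R/∂z = 0
Sum = 2*x, which is exactly div F.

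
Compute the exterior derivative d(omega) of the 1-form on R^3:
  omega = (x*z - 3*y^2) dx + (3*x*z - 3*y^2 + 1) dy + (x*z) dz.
d(omega) = (6*y + 3*z) dx ∧ dy + (-x + z) dx ∧ dz + (-3*x) dy ∧ dz

For a 1-form omega = sum_i f_i dx_i, the exterior derivative is
  d(omega) = sum_{i < j} (∂f_j/∂x_i - ∂f_i/∂x_j) dx_i ∧ dx_j.
  coefficient of dx ∧ dy: ∂f_2/∂x - ∂f_1/∂y = ∂(3*x*z - 3*y^2 + 1)/∂x - ∂(x*z - 3*y^2)/∂y = 6*y + 3*z
  coefficient of dx ∧ dz: ∂f_3/∂x - ∂f_1/∂z = ∂(x*z)/∂x - ∂(x*z - 3*y^2)/∂z = -x + z
  coefficient of dy ∧ dz: ∂f_3/∂y - ∂f_2/∂z = ∂(x*z)/∂y - ∂(3*x*z - 3*y^2 + 1)/∂z = -3*x
Assembling: d(omega) = (6*y + 3*z) dx ∧ dy + (-x + z) dx ∧ dz + (-3*x) dy ∧ dz.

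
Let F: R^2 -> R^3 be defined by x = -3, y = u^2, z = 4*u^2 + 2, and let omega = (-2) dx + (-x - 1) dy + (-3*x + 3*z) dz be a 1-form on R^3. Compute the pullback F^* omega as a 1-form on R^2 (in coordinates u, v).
F^* omega = (96*u^3 + 124*u) du

Using F^*(f dg) = (f ∘ F) d(g ∘ F), substitute each coordinate x_i by F_i(u, v) in f_i, and replace dx_i by d F_i = (∂F_i/∂u) du + (∂F_i/∂v) dv.
  For the x component: f_1(F) = -2; d F_1 = (0) du + (0) dv
  For the y component: f_2(F) = 2; d F_2 = (2*u) du + (0) dv
  For the z component: f_3(F) = 12*u^2 + 15; d F_3 = (8*u) du + (0) dv
Combining and collecting du, dv coefficients:
  coeff of du: 96*u^3 + 124*u
  coeff of dv: 0
F^* omega = (96*u^3 + 124*u) du.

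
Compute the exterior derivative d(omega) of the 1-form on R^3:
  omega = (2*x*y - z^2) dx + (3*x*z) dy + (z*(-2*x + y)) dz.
d(omega) = (-2*x + 3*z) dx ∧ dy + (-3*x + z) dy ∧ dz

For a 1-form omega = sum_i f_i dx_i, the exterior derivative is
  d(omega) = sum_{i < j} (∂f_j/∂x_i - ∂f_i/∂x_j) dx_i ∧ dx_j.
  coefficient of dx ∧ dy: ∂f_2/∂x - ∂f_1/∂y = ∂(3*x*z)/∂x - ∂(2*x*y - z^2)/∂y = -2*x + 3*z
  coefficient of dy ∧ dz: ∂f_3/∂y - ∂f_2/∂z = ∂(z*(-2*x + y))/∂y - ∂(3*x*z)/∂z = -3*x + z
Assembling: d(omega) = (-2*x + 3*z) dx ∧ dy + (-3*x + z) dy ∧ dz.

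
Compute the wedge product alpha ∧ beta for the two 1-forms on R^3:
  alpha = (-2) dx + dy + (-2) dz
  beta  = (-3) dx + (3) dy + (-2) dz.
alpha ∧ beta = (-3) dx ∧ dy + (-2) dx ∧ dz + (4) dy ∧ dz

Distribute the wedge, using dx_i ∧ dx_j = -dx_j ∧ dx_i and dx_i ∧ dx_i = 0. For each pair (i, j) with i < j, the coefficient of dx_i ∧ dx_j in alpha ∧ beta is (alpha_i * beta_j - alpha_j * beta_i). Collecting: alpha ∧ beta = (-3) dx ∧ dy + (-2) dx ∧ dz + (4) dy ∧ dz.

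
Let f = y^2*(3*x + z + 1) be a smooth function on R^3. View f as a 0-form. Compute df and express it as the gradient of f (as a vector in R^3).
df = (3*y^2) dx + (2*y*(3*x + z + 1)) dy + (y^2) dz; grad f = (3*y^2, 2*y*(3*x + z + 1), y^2)

For a 0-form f, d f = (∂f/∂x) dx + (∂f/∂y) dy + (∂f/∂z) dz. The components of the vector representation are exactly the entries of grad f in Cartesian coordinates:
  ∂f/∂x = 3*y^2
  ∂f/∂y = 2*y*(3*x + z + 1)
  ∂f/∂z = y^2.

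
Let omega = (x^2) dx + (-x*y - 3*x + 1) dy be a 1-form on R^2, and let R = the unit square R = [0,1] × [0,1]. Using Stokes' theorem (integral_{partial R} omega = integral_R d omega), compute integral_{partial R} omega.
integral_(partial R) omega = -7/2

Stokes: integral_partial_R omega = integral_R d omega with d omega = (∂Q/∂x - ∂P/∂y) dx ∧ dy.
  ∂Q/∂x = -y - 3
  ∂P/∂y = 0
  integrand = ∂Q/∂x - ∂P/∂y = -y - 3.
Integrating over R: integral_0^1 integral_0^1 (-y - 3) dx dy = -7/2.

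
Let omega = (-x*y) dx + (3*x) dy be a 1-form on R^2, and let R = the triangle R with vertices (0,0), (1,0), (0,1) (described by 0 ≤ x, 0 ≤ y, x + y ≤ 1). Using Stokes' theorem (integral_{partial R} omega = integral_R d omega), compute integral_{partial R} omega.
integral_(partial R) omega = 5/3

Stokes: integral_partial_R omega = integral_R d omega with d omega = (∂Q/∂x - ∂P/∂y) dx ∧ dy.
  ∂Q/∂x = 3
  ∂P/∂y = -x
  integrand = ∂Q/∂x - ∂P/∂y = x + 3.
Integrating over R: integral_0^1 integral_0^{1-x} (x + 3) dy dx = 5/3.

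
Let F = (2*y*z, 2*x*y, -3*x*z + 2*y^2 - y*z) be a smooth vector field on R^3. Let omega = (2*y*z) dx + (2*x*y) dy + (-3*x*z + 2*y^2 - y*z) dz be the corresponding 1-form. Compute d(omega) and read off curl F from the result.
d(omega) = (4*y - z) dy ∧ dz + (2*y + 3*z) dz ∧ dx + (2*y - 2*z) dx ∧ dy; curl F = (4*y - z, 2*y + 3*z, 2*y - 2*z)

d omega = sum_{i<j} (∂f_j/∂x_i - ∂f_i/∂x_j) dx_i ∧ dx_j. Under the identification (dy ∧ dz, dz ∧ dx, dx ∧ dy) ↔ (e_x, e_y, e_z), the coefficients are exactly the components of curl F. Compute:
  ∂R/∂y - ∂Q/∂z = (4*y - z) - (0) = 4*y - z
  ∂P/∂z - ∂R/∂x = (2*y) - (-3*z) = 2*y + 3*z
  ∂Q/∂x - ∂P/∂y = (2*y) - (2*z) = 2*y - 2*z.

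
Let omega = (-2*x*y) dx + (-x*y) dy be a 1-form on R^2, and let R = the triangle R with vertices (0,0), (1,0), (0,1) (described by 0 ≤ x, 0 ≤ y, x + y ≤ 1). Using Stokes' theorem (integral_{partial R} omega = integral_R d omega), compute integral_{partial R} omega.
integral_(partial R) omega = 1/6

Stokes: integral_partial_R omega = integral_R d omega with d omega = (∂Q/∂x - ∂P/∂y) dx ∧ dy.
  ∂Q/∂x = -y
  ∂P/∂y = -2*x
  integrand = ∂Q/∂x - ∂P/∂y = 2*x - y.
Integrating over R: integral_0^1 integral_0^{1-x} (2*x - y) dy dx = 1/6.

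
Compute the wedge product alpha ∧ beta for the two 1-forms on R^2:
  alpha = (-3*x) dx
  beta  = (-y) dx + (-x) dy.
alpha ∧ beta = (3*x^2) dx ∧ dy

Distribute the wedge, using dx_i ∧ dx_j = -dx_j ∧ dx_i and dx_i ∧ dx_i = 0. For each pair (i, j) with i < j, the coefficient of dx_i ∧ dx_j in alpha ∧ beta is (alpha_i * beta_j - alpha_j * beta_i). Collecting: alpha ∧ beta = (3*x^2) dx ∧ dy.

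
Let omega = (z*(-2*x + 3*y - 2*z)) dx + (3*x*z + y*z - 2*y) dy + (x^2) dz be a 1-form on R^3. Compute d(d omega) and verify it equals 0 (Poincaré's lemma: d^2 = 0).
d(d omega) = 0

Step 1: d omega = sum_{i<j} (∂f_j/∂x_i - ∂f_i/∂x_j) dx_i ∧ dx_j:
  coeff of dx ∧ dy: 0
  coeff of dx ∧ dz: 4*x - 3*y + 4*z
  coeff of dy ∧ dz: -3*x - y
Step 2: Apply d again to each 2-form coefficient. The only possible 3-form in R^3 is dx ∧ dy ∧ dz, with coefficient
  ∂(coeff of dy∧dz)/∂x - ∂(coeff of dx∧dz)/∂y + ∂(coeff of dx∧dy)/∂z
  = ∂/∂x (-3*x - y) - ∂/∂y (4*x - 3*y + 4*z) + ∂/∂z (0).
Each of these terms simplifies to sums of mixed partials that cancel in pairs. The result is 0 (by equality of mixed partials for smooth functions — Schwarz / Clairaut).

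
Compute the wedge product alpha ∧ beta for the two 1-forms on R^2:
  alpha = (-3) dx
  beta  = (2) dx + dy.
alpha ∧ beta = (-3) dx ∧ dy

Distribute the wedge, using dx_i ∧ dx_j = -dx_j ∧ dx_i and dx_i ∧ dx_i = 0. For each pair (i, j) with i < j, the coefficient of dx_i ∧ dx_j in alpha ∧ beta is (alpha_i * beta_j - alpha_j * beta_i). Collecting: alpha ∧ beta = (-3) dx ∧ dy.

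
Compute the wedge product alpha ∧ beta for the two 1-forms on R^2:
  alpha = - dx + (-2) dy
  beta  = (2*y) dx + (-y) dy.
alpha ∧ beta = (5*y) dx ∧ dy

Distribute the wedge, using dx_i ∧ dx_j = -dx_j ∧ dx_i and dx_i ∧ dx_i = 0. For each pair (i, j) with i < j, the coefficient of dx_i ∧ dx_j in alpha ∧ beta is (alpha_i * beta_j - alpha_j * beta_i). Collecting: alpha ∧ beta = (5*y) dx ∧ dy.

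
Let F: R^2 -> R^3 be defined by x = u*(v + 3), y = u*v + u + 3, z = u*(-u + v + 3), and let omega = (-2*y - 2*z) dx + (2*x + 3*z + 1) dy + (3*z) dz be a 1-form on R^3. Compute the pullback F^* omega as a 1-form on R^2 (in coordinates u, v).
F^* omega = (6*u^3 - 10*u^2*v - 24*u^2 + 4*u*v^2 + 18*u*v + 18*u - 5*v - 17) du + (u*(-4*u^2 + 4*u*v + 16*u - 5)) dv

Using F^*(f dg) = (f ∘ F) d(g ∘ F), substitute each coordinate x_i by F_i(u, v) in f_i, and replace dx_i by d F_i = (∂F_i/∂u) du + (∂F_i/∂v) dv.
  For the x component: f_1(F) = 2*u^2 - 4*u*v - 8*u - 6; d F_1 = (v + 3) du + (u) dv
  For the y component: f_2(F) = -3*u^2 + 5*u*v + 15*u + 1; d F_2 = (v + 1) du + (u) dv
  For the z component: f_3(F) = 3*u*(-u + v + 3); d F_3 = (-2*u + v + 3) du + (u) dv
Combining and collecting du, dv coefficients:
  coeff of du: 6*u^3 - 10*u^2*v - 24*u^2 + 4*u*v^2 + 18*u*v + 18*u - 5*v - 17
  coeff of dv: u*(-4*u^2 + 4*u*v + 16*u - 5)
F^* omega = (6*u^3 - 10*u^2*v - 24*u^2 + 4*u*v^2 + 18*u*v + 18*u - 5*v - 17) du + (u*(-4*u^2 + 4*u*v + 16*u - 5)) dv.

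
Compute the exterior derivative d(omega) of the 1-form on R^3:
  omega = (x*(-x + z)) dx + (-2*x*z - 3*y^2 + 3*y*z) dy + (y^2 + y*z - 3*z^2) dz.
d(omega) = (-2*z) dx ∧ dy + (-x) dx ∧ dz + (2*x - y + z) dy ∧ dz

For a 1-form omega = sum_i f_i dx_i, the exterior derivative is
  d(omega) = sum_{i < j} (∂f_j/∂x_i - ∂f_i/∂x_j) dx_i ∧ dx_j.
  coefficient of dx ∧ dy: ∂f_2/∂x - ∂f_1/∂y = ∂(-2*x*z - 3*y^2 + 3*y*z)/∂x - ∂(x*(-x + z))/∂y = -2*z
  coefficient of dx ∧ dz: ∂f_3/∂x - ∂f_1/∂z = ∂(y^2 + y*z - 3*z^2)/∂x - ∂(x*(-x + z))/∂z = -x
  coefficient of dy ∧ dz: ∂f_3/∂y - ∂f_2/∂z = ∂(y^2 + y*z - 3*z^2)/∂y - ∂(-2*x*z - 3*y^2 + 3*y*z)/∂z = 2*x - y + z
Assembling: d(omega) = (-2*z) dx ∧ dy + (-x) dx ∧ dz + (2*x - y + z) dy ∧ dz.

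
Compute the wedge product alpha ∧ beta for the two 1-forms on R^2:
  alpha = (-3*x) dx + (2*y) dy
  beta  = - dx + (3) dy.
alpha ∧ beta = (-9*x + 2*y) dx ∧ dy

Distribute the wedge, using dx_i ∧ dx_j = -dx_j ∧ dx_i and dx_i ∧ dx_i = 0. For each pair (i, j) with i < j, the coefficient of dx_i ∧ dx_j in alpha ∧ beta is (alpha_i * beta_j - alpha_j * beta_i). Collecting: alpha ∧ beta = (-9*x + 2*y) dx ∧ dy.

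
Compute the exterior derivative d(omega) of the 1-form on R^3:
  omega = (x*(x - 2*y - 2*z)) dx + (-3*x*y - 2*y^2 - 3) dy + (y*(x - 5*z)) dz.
d(omega) = (2*x - 3*y) dx ∧ dy + (2*x + y) dx ∧ dz + (x - 5*z) dy ∧ dz

For a 1-form omega = sum_i f_i dx_i, the exterior derivative is
  d(omega) = sum_{i < j} (∂f_j/∂x_i - ∂f_i/∂x_j) dx_i ∧ dx_j.
  coefficient of dx ∧ dy: ∂f_2/∂x - ∂f_1/∂y = ∂(-3*x*y - 2*y^2 - 3)/∂x - ∂(x*(x - 2*y - 2*z))/∂y = 2*x - 3*y
  coefficient of dx ∧ dz: ∂f_3/∂x - ∂f_1/∂z = ∂(y*(x - 5*z))/∂x - ∂(x*(x - 2*y - 2*z))/∂z = 2*x + y
  coefficient of dy ∧ dz: ∂f_3/∂y - ∂f_2/∂z = ∂(y*(x - 5*z))/∂y - ∂(-3*x*y - 2*y^2 - 3)/∂z = x - 5*z
Assembling: d(omega) = (2*x - 3*y) dx ∧ dy + (2*x + y) dx ∧ dz + (x - 5*z) dy ∧ dz.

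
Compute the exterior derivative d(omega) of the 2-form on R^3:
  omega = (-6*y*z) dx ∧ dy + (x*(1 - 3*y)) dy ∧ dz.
d(omega) = (1 - 9*y) dx ∧ dy ∧ dz

For a 2-form omega = sum_{i<j} g_{ij} dx_i ∧ dx_j, the exterior derivative is
  d(omega) = sum_{i<j} d(g_{ij}) ∧ dx_i ∧ dx_j = sum_{i<j, k} (∂g_{ij}/∂x_k) dx_k ∧ dx_i ∧ dx_j.
Expand each term, using dx_k ∧ dx_i ∧ dx_j = sgn(permutation) dx_{(a)} ∧ dx_{(b)} ∧ dx_{(c)} with (a < b < c) sorted:
  d(-6*y*z) includes (∂/∂z)(-6*y*z) dz = (-6*y) dz, which multiplied by dx ∧ dy gives (-6*y) dx ∧ dy ∧ dz
  d(x*(1 - 3*y)) includes (∂/∂x)(x*(1 - 3*y)) dx = (1 - 3*y) dx, which multiplied by dy ∧ dz gives (1 - 3*y) dx ∧ dy ∧ dz
Collecting like 3-forms: d(omega) = (1 - 9*y) dx ∧ dy ∧ dz.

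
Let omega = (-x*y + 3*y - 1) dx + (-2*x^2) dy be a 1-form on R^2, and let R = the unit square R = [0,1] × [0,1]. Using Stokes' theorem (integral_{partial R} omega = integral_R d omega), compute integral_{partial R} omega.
integral_(partial R) omega = -9/2

Stokes: integral_partial_R omega = integral_R d omega with d omega = (∂Q/∂x - ∂P/∂y) dx ∧ dy.
  ∂Q/∂x = -4*x
  ∂P/∂y = 3 - x
  integrand = ∂Q/∂x - ∂P/∂y = -3*x - 3.
Integrating over R: integral_0^1 integral_0^1 (-3*x - 3) dx dy = -9/2.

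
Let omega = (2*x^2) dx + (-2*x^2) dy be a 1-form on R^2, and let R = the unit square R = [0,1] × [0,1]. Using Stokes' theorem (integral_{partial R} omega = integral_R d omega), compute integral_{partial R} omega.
integral_(partial R) omega = -2

Stokes: integral_partial_R omega = integral_R d omega with d omega = (∂Q/∂x - ∂P/∂y) dx ∧ dy.
  ∂Q/∂x = -4*x
  ∂P/∂y = 0
  integrand = ∂Q/∂x - ∂P/∂y = -4*x.
Integrating over R: integral_0^1 integral_0^1 (-4*x) dx dy = -2.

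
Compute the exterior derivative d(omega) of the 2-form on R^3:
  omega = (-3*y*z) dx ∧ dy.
d(omega) = (-3*y) dx ∧ dy ∧ dz

For a 2-form omega = sum_{i<j} g_{ij} dx_i ∧ dx_j, the exterior derivative is
  d(omega) = sum_{i<j} d(g_{ij}) ∧ dx_i ∧ dx_j = sum_{i<j, k} (∂g_{ij}/∂x_k) dx_k ∧ dx_i ∧ dx_j.
Expand each term, using dx_k ∧ dx_i ∧ dx_j = sgn(permutation) dx_{(a)} ∧ dx_{(b)} ∧ dx_{(c)} with (a < b < c) sorted:
  d(-3*y*z) includes (∂/∂z)(-3*y*z) dz = (-3*y) dz, which multiplied by dx ∧ dy gives (-3*y) dx ∧ dy ∧ dz
Collecting like 3-forms: d(omega) = (-3*y) dx ∧ dy ∧ dz.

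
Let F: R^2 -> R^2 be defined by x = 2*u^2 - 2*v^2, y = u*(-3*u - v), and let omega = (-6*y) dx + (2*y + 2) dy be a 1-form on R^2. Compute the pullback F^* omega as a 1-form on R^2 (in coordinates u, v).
F^* omega = (108*u^3 + 42*u^2*v + 2*u*v^2 - 12*u - 2*v) du + (2*u*(3*u^2 - 35*u*v - 12*v^2 - 1)) dv

Using F^*(f dg) = (f ∘ F) d(g ∘ F), substitute each coordinate x_i by F_i(u, v) in f_i, and replace dx_i by d F_i = (∂F_i/∂u) du + (∂F_i/∂v) dv.
  For the x component: f_1(F) = 6*u*(3*u + v); d F_1 = (4*u) du + (-4*v) dv
  For the y component: f_2(F) = -6*u^2 - 2*u*v + 2; d F_2 = (-6*u - v) du + (-u) dv
Combining and collecting du, dv coefficients:
  coeff of du: 108*u^3 + 42*u^2*v + 2*u*v^2 - 12*u - 2*v
  coeff of dv: 2*u*(3*u^2 - 35*u*v - 12*v^2 - 1)
F^* omega = (108*u^3 + 42*u^2*v + 2*u*v^2 - 12*u - 2*v) du + (2*u*(3*u^2 - 35*u*v - 12*v^2 - 1)) dv.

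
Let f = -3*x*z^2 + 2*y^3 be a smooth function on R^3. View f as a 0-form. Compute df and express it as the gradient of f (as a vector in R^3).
df = (-3*z^2) dx + (6*y^2) dy + (-6*x*z) dz; grad f = (-3*z^2, 6*y^2, -6*x*z)

For a 0-form f, d f = (∂f/∂x) dx + (∂f/∂y) dy + (∂f/∂z) dz. The components of the vector representation are exactly the entries of grad f in Cartesian coordinates:
  ∂f/∂x = -3*z^2
  ∂f/∂y = 6*y^2
  ∂f/∂z = -6*x*z.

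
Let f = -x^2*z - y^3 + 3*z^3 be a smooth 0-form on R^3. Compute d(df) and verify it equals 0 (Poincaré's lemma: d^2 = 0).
d(df) = 0

Step 1: df = sum_i (∂f/∂x_i) dx_i = (-2*x*z) dx + (-3*y^2) dy + (-x^2 + 9*z^2) dz.
Step 2: Apply d again. Using the 1-form formula, the coefficient of dx ∧ dy in d(df) is ∂^2 f/∂x ∂y - ∂^2 f/∂y ∂x = (0) - (0) = 0 (equality of mixed partials for smooth f).
Similarly for dx ∧ dz and dy ∧ dz — all coefficients vanish. So d(df) = 0.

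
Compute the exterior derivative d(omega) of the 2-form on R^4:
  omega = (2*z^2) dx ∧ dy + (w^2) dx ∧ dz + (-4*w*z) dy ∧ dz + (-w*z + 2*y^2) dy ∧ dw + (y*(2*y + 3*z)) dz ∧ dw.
d(omega) = (4*z) dx ∧ dy ∧ dz + (2*w) dx ∧ dz ∧ dw + (w + 4*y - z) dy ∧ dz ∧ dw

For a 2-form omega = sum_{i<j} g_{ij} dx_i ∧ dx_j, the exterior derivative is
  d(omega) = sum_{i<j} d(g_{ij}) ∧ dx_i ∧ dx_j = sum_{i<j, k} (∂g_{ij}/∂x_k) dx_k ∧ dx_i ∧ dx_j.
Expand each term, using dx_k ∧ dx_i ∧ dx_j = sgn(permutation) dx_{(a)} ∧ dx_{(b)} ∧ dx_{(c)} with (a < b < c) sorted:
  d(2*z^2) includes (∂/∂z)(2*z^2) dz = (4*z) dz, which multiplied by dx ∧ dy gives (4*z) dx ∧ dy ∧ dz
  d(w^2) includes (∂/∂w)(w^2) dw = (2*w) dw, which multiplied by dx ∧ dz gives (2*w) dx ∧ dz ∧ dw
  d(-4*w*z) includes (∂/∂w)(-4*w*z) dw = (-4*z) dw, which multiplied by dy ∧ dz gives (-4*z) dy ∧ dz ∧ dw
  d(-w*z + 2*y^2) includes (∂/∂z)(-w*z + 2*y^2) dz = (-w) dz, which multiplied by dy ∧ dw gives (w) dy ∧ dz ∧ dw
  d(y*(2*y + 3*z)) includes (∂/∂y)(y*(2*y + 3*z)) dy = (4*y + 3*z) dy, which multiplied by dz ∧ dw gives (4*y + 3*z) dy ∧ dz ∧ dw
Collecting like 3-forms: d(omega) = (4*z) dx ∧ dy ∧ dz + (2*w) dx ∧ dz ∧ dw + (w + 4*y - z) dy ∧ dz ∧ dw.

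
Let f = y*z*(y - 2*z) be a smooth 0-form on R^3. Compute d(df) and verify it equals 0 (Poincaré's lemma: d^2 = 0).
d(df) = 0

Step 1: df = sum_i (∂f/∂x_i) dx_i = (0) dx + (2*z*(y - z)) dy + (y*(y - 4*z)) dz.
Step 2: Apply d again. Using the 1-form formula, the coefficient of dx ∧ dy in d(df) is ∂^2 f/∂x ∂y - ∂^2 f/∂y ∂x = (0) - (0) = 0 (equality of mixed partials for smooth f).
Similarly for dx ∧ dz and dy ∧ dz — all coefficients vanish. So d(df) = 0.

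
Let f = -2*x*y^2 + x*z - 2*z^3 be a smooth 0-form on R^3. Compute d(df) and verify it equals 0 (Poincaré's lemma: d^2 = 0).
d(df) = 0

Step 1: df = sum_i (∂f/∂x_i) dx_i = (-2*y^2 + z) dx + (-4*x*y) dy + (x - 6*z^2) dz.
Step 2: Apply d again. Using the 1-form formula, the coefficient of dx ∧ dy in d(df) is ∂^2 f/∂x ∂y - ∂^2 f/∂y ∂x = (-4*y) - (-4*y) = 0 (equality of mixed partials for smooth f).
Similarly for dx ∧ dz and dy ∧ dz — all coefficients vanish. So d(df) = 0.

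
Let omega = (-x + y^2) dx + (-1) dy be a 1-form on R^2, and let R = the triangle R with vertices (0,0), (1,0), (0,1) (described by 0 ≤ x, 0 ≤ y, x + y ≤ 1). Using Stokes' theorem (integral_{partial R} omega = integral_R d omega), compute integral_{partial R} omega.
integral_(partial R) omega = -1/3

Stokes: integral_partial_R omega = integral_R d omega with d omega = (∂Q/∂x - ∂P/∂y) dx ∧ dy.
  ∂Q/∂x = 0
  ∂P/∂y = 2*y
  integrand = ∂Q/∂x - ∂P/∂y = -2*y.
Integrating over R: integral_0^1 integral_0^{1-x} (-2*y) dy dx = -1/3.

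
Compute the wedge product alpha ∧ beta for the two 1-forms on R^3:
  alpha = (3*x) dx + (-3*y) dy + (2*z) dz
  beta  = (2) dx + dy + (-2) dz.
alpha ∧ beta = (3*x + 6*y) dx ∧ dy + (-6*x - 4*z) dx ∧ dz + (6*y - 2*z) dy ∧ dz

Distribute the wedge, using dx_i ∧ dx_j = -dx_j ∧ dx_i and dx_i ∧ dx_i = 0. For each pair (i, j) with i < j, the coefficient of dx_i ∧ dx_j in alpha ∧ beta is (alpha_i * beta_j - alpha_j * beta_i). Collecting: alpha ∧ beta = (3*x + 6*y) dx ∧ dy + (-6*x - 4*z) dx ∧ dz + (6*y - 2*z) dy ∧ dz.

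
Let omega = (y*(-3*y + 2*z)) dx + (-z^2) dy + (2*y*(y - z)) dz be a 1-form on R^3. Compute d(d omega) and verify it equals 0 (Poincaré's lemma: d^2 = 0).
d(d omega) = 0

Step 1: d omega = sum_{i<j} (∂f_j/∂x_i - ∂f_i/∂x_j) dx_i ∧ dx_j:
  coeff of dx ∧ dy: 6*y - 2*z
  coeff of dx ∧ dz: -2*y
  coeff of dy ∧ dz: 4*y
Step 2: Apply d again to each 2-form coefficient. The only possible 3-form in R^3 is dx ∧ dy ∧ dz, with coefficient
  ∂(coeff of dy∧dz)/∂x - ∂(coeff of dx∧dz)/∂y + ∂(coeff of dx∧dy)/∂z
  = ∂/∂x (4*y) - ∂/∂y (-2*y) + ∂/∂z (6*y - 2*z).
Each of these terms simplifies to sums of mixed partials that cancel in pairs. The result is 0 (by equality of mixed partials for smooth functions — Schwarz / Clairaut).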